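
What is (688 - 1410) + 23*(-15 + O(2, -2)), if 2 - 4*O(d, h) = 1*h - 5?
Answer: -4061/4 ≈ -1015.3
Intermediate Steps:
O(d, h) = 7/4 - h/4 (O(d, h) = 1/2 - (1*h - 5)/4 = 1/2 - (h - 5)/4 = 1/2 - (-5 + h)/4 = 1/2 + (5/4 - h/4) = 7/4 - h/4)
(688 - 1410) + 23*(-15 + O(2, -2)) = (688 - 1410) + 23*(-15 + (7/4 - 1/4*(-2))) = -722 + 23*(-15 + (7/4 + 1/2)) = -722 + 23*(-15 + 9/4) = -722 + 23*(-51/4) = -722 - 1173/4 = -4061/4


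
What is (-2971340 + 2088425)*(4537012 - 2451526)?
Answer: -1841306871690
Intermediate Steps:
(-2971340 + 2088425)*(4537012 - 2451526) = -882915*2085486 = -1841306871690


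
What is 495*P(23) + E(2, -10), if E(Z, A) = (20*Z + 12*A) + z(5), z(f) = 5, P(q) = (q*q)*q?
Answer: 6022590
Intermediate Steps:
P(q) = q³ (P(q) = q²*q = q³)
E(Z, A) = 5 + 12*A + 20*Z (E(Z, A) = (20*Z + 12*A) + 5 = (12*A + 20*Z) + 5 = 5 + 12*A + 20*Z)
495*P(23) + E(2, -10) = 495*23³ + (5 + 12*(-10) + 20*2) = 495*12167 + (5 - 120 + 40) = 6022665 - 75 = 6022590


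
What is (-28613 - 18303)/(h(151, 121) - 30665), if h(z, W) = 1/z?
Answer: 3542158/2315207 ≈ 1.5300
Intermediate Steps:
(-28613 - 18303)/(h(151, 121) - 30665) = (-28613 - 18303)/(1/151 - 30665) = -46916/(1/151 - 30665) = -46916/(-4630414/151) = -46916*(-151/4630414) = 3542158/2315207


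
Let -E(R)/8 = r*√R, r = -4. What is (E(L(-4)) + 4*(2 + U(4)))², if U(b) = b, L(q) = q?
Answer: -3520 + 3072*I ≈ -3520.0 + 3072.0*I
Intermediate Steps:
E(R) = 32*√R (E(R) = -(-32)*√R = 32*√R)
(E(L(-4)) + 4*(2 + U(4)))² = (32*√(-4) + 4*(2 + 4))² = (32*(2*I) + 4*6)² = (64*I + 24)² = (24 + 64*I)²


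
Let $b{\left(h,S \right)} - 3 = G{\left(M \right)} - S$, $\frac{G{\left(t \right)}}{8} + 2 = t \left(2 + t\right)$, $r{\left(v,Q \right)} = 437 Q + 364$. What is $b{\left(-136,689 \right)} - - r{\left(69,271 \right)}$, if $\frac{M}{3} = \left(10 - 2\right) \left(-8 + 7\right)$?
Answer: $122313$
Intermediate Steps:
$r{\left(v,Q \right)} = 364 + 437 Q$
$M = -24$ ($M = 3 \left(10 - 2\right) \left(-8 + 7\right) = 3 \cdot 8 \left(-1\right) = 3 \left(-8\right) = -24$)
$G{\left(t \right)} = -16 + 8 t \left(2 + t\right)$
$b{\left(h,S \right)} = 4211 - S$ ($b{\left(h,S \right)} = 3 - \left(-4208 + S\right) = 4211 - S$)
$b{\left(-136,689 \right)} - - r{\left(69,271 \right)} = \left(4211 - 689\right) - - (364 + 437 \cdot 271) = \left(4211 - 689\right) - - (364 + 118427) = 3522 - \left(-1\right) 118791 = 3522 - -118791 = 3522 + 118791 = 122313$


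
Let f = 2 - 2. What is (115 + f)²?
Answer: 13225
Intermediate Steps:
f = 0
(115 + f)² = (115 + 0)² = 115² = 13225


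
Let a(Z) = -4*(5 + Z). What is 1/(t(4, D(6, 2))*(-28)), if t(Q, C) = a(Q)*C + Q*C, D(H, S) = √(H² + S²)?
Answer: √10/17920 ≈ 0.00017647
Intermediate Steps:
a(Z) = -20 - 4*Z
t(Q, C) = C*Q + C*(-20 - 4*Q) (t(Q, C) = (-20 - 4*Q)*C + Q*C = C*(-20 - 4*Q) + C*Q = C*Q + C*(-20 - 4*Q))
1/(t(4, D(6, 2))*(-28)) = 1/(-√(6² + 2²)*(20 + 3*4)*(-28)) = 1/(-√(36 + 4)*(20 + 12)*(-28)) = 1/(-1*√40*32*(-28)) = 1/(-1*2*√10*32*(-28)) = 1/(-64*√10*(-28)) = 1/(1792*√10) = √10/17920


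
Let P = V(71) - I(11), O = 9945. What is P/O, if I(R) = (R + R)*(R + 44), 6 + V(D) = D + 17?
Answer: -376/3315 ≈ -0.11342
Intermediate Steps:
V(D) = 11 + D (V(D) = -6 + (D + 17) = -6 + (17 + D) = 11 + D)
I(R) = 2*R*(44 + R) (I(R) = (2*R)*(44 + R) = 2*R*(44 + R))
P = -1128 (P = (11 + 71) - 2*11*(44 + 11) = 82 - 2*11*55 = 82 - 1*1210 = 82 - 1210 = -1128)
P/O = -1128/9945 = -1128*1/9945 = -376/3315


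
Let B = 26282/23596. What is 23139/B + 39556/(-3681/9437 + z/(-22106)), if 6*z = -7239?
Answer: -10509761884070266/108199044743 ≈ -97134.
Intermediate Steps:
z = -2413/2 (z = (⅙)*(-7239) = -2413/2 ≈ -1206.5)
B = 773/694 (B = 26282*(1/23596) = 773/694 ≈ 1.1138)
23139/B + 39556/(-3681/9437 + z/(-22106)) = 23139/(773/694) + 39556/(-3681/9437 - 2413/2/(-22106)) = 23139*(694/773) + 39556/(-3681*1/9437 - 2413/2*(-1/22106)) = 16058466/773 + 39556/(-3681/9437 + 2413/44212) = 16058466/773 + 39556/(-139972891/417228644) = 16058466/773 + 39556*(-417228644/139972891) = 16058466/773 - 16503896242064/139972891 = -10509761884070266/108199044743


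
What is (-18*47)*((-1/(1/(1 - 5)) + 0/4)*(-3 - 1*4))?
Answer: 23688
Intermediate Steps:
(-18*47)*((-1/(1/(1 - 5)) + 0/4)*(-3 - 1*4)) = -846*(-1/(1/(-4)) + 0*(¼))*(-3 - 4) = -846*(-1/(-¼) + 0)*(-7) = -846*(-1*(-4) + 0)*(-7) = -846*(4 + 0)*(-7) = -3384*(-7) = -846*(-28) = 23688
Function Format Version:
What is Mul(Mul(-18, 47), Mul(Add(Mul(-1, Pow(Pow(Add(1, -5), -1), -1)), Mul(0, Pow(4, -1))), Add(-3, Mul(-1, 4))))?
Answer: 23688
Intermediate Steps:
Mul(Mul(-18, 47), Mul(Add(Mul(-1, Pow(Pow(Add(1, -5), -1), -1)), Mul(0, Pow(4, -1))), Add(-3, Mul(-1, 4)))) = Mul(-846, Mul(Add(Mul(-1, Pow(Pow(-4, -1), -1)), Mul(0, Rational(1, 4))), Add(-3, -4))) = Mul(-846, Mul(Add(Mul(-1, Pow(Rational(-1, 4), -1)), 0), -7)) = Mul(-846, Mul(Add(Mul(-1, -4), 0), -7)) = Mul(-846, Mul(Add(4, 0), -7)) = Mul(-846, Mul(4, -7)) = Mul(-846, -28) = 23688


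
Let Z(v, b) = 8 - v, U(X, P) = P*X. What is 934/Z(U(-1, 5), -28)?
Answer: 934/13 ≈ 71.846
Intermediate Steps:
934/Z(U(-1, 5), -28) = 934/(8 - 5*(-1)) = 934/(8 - 1*(-5)) = 934/(8 + 5) = 934/13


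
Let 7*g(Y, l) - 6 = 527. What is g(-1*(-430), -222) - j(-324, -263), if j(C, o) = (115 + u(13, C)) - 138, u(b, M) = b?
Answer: 603/7 ≈ 86.143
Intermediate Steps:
g(Y, l) = 533/7 (g(Y, l) = 6/7 + (⅐)*527 = 6/7 + 527/7 = 533/7)
j(C, o) = -10 (j(C, o) = (115 + 13) - 138 = 128 - 138 = -10)
g(-1*(-430), -222) - j(-324, -263) = 533/7 - 1*(-10) = 533/7 + 10 = 603/7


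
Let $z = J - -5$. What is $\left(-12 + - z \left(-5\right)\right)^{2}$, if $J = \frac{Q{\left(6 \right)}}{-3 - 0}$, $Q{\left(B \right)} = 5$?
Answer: $\frac{196}{9} \approx 21.778$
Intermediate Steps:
$J = - \frac{5}{3}$ ($J = \frac{5}{-3 - 0} = \frac{5}{-3 + 0} = \frac{5}{-3} = 5 \left(- \frac{1}{3}\right) = - \frac{5}{3} \approx -1.6667$)
$z = \frac{10}{3}$ ($z = - \frac{5}{3} - -5 = - \frac{5}{3} + 5 = \frac{10}{3} \approx 3.3333$)
$\left(-12 + - z \left(-5\right)\right)^{2} = \left(-12 + \left(-1\right) \frac{10}{3} \left(-5\right)\right)^{2} = \left(-12 - - \frac{50}{3}\right)^{2} = \left(-12 + \frac{50}{3}\right)^{2} = \left(\frac{14}{3}\right)^{2} = \frac{196}{9}$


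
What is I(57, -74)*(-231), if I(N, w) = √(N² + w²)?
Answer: -1155*√349 ≈ -21577.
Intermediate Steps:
I(57, -74)*(-231) = √(57² + (-74)²)*(-231) = √(3249 + 5476)*(-231) = √8725*(-231) = (5*√349)*(-231) = -1155*√349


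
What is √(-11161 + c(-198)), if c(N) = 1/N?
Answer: I*√48617338/66 ≈ 105.65*I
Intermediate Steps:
√(-11161 + c(-198)) = √(-11161 + 1/(-198)) = √(-11161 - 1/198) = √(-2209879/198) = I*√48617338/66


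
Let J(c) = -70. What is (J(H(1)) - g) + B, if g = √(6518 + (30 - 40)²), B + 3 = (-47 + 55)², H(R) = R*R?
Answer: -9 - √6618 ≈ -90.351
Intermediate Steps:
H(R) = R²
B = 61 (B = -3 + (-47 + 55)² = -3 + 8² = -3 + 64 = 61)
g = √6618 (g = √(6518 + (-10)²) = √(6518 + 100) = √6618 ≈ 81.351)
(J(H(1)) - g) + B = (-70 - √6618) + 61 = -9 - √6618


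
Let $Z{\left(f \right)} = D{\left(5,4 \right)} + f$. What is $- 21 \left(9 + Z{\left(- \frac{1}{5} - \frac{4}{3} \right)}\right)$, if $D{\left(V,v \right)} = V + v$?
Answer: $- \frac{1729}{5} \approx -345.8$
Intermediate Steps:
$Z{\left(f \right)} = 9 + f$ ($Z{\left(f \right)} = \left(5 + 4\right) + f = 9 + f$)
$- 21 \left(9 + Z{\left(- \frac{1}{5} - \frac{4}{3} \right)}\right) = - 21 \left(9 + \left(9 - \left(\frac{1}{5} + \frac{4}{3}\right)\right)\right) = - 21 \left(9 + \left(9 - \frac{23}{15}\right)\right) = - 21 \left(9 + \frac{112}{15}\right) = \left(-21\right) \frac{247}{15} = - \frac{1729}{5}$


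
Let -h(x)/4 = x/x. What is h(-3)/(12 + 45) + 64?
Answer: 3644/57 ≈ 63.930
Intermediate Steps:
h(x) = -4 (h(x) = -4*x/x = -4*1 = -4)
h(-3)/(12 + 45) + 64 = -4/(12 + 45) + 64 = -4/57 + 64 = 3644/57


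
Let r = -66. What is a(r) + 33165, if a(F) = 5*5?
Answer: 33190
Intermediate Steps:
a(F) = 25
a(r) + 33165 = 25 + 33165 = 33190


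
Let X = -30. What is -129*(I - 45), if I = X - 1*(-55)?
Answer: 2580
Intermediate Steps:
I = 25 (I = -30 - 1*(-55) = -30 + 55 = 25)
-129*(I - 45) = -129*(25 - 45) = -129*(-20) = 2580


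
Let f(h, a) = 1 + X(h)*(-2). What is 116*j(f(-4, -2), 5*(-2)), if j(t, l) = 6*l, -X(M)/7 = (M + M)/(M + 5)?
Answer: -6960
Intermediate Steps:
X(M) = -14*M/(5 + M) (X(M) = -7*(M + M)/(M + 5) = -7*2*M/(5 + M) = -14*M/(5 + M))
f(h, a) = 1 + 28*h/(5 + h) (f(h, a) = 1 - 14*h/(5 + h)*(-2) = 1 + 28*h/(5 + h))
116*j(f(-4, -2), 5*(-2)) = 116*(6*(5*(-2))) = 116*(6*(-10)) = 116*(-60) = -6960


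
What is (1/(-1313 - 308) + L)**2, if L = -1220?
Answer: 3910984819641/2627641 ≈ 1.4884e+6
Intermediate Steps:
(1/(-1313 - 308) + L)**2 = (1/(-1313 - 308) - 1220)**2 = (1/(-1621) - 1220)**2 = (-1/1621 - 1220)**2 = (-1977621/1621)**2 = 3910984819641/2627641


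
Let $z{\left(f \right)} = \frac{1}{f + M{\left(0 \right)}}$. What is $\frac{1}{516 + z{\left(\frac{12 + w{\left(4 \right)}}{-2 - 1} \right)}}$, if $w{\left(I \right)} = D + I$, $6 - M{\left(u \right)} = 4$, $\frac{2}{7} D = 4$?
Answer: $\frac{8}{4127} \approx 0.0019385$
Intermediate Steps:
$D = 14$ ($D = \frac{7}{2} \cdot 4 = 14$)
$M{\left(u \right)} = 2$ ($M{\left(u \right)} = 6 - 4 = 2$)
$w{\left(I \right)} = 14 + I$
$z{\left(f \right)} = \frac{1}{2 + f}$ ($z{\left(f \right)} = \frac{1}{f + 2} = \frac{1}{2 + f}$)
$\frac{1}{516 + z{\left(\frac{12 + w{\left(4 \right)}}{-2 - 1} \right)}} = \frac{1}{516 + \frac{1}{2 + \frac{12 + \left(14 + 4\right)}{-2 - 1}}} = \frac{1}{516 + \frac{1}{2 + \frac{12 + 18}{-3}}} = \frac{1}{516 + \frac{1}{2 + 30 \left(- \frac{1}{3}\right)}} = \frac{1}{516 + \frac{1}{2 - 10}} = \frac{1}{516 + \frac{1}{-8}} = \frac{1}{516 - \frac{1}{8}} = \frac{1}{\frac{4127}{8}} = \frac{8}{4127}$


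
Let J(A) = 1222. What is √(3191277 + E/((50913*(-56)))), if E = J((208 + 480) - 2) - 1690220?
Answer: √180150520438739473/237594 ≈ 1786.4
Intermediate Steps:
E = -1688998 (E = 1222 - 1690220 = -1688998)
√(3191277 + E/((50913*(-56)))) = √(3191277 - 1688998/(50913*(-56))) = √(3191277 - 1688998/(-2851128)) = √(3191277 - 1688998*(-1/2851128)) = √(3191277 + 844499/1425564) = √(4549370449727/1425564) = √180150520438739473/237594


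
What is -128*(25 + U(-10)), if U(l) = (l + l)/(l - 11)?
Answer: -69760/21 ≈ -3321.9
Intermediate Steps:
U(l) = 2*l/(-11 + l) (U(l) = (2*l)/(-11 + l) = 2*l/(-11 + l))
-128*(25 + U(-10)) = -128*(25 + 2*(-10)/(-11 - 10)) = -128*(25 + 2*(-10)/(-21)) = -128*(25 + 2*(-10)*(-1/21)) = -128*(25 + 20/21) = -128*545/21 = -69760/21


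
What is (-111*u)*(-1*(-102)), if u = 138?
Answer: -1562436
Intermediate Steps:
(-111*u)*(-1*(-102)) = (-111*138)*(-1*(-102)) = -15318*102 = -1562436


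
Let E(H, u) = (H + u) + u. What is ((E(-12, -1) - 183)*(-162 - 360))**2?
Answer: 10574831556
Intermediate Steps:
E(H, u) = H + 2*u
((E(-12, -1) - 183)*(-162 - 360))**2 = (((-12 + 2*(-1)) - 183)*(-162 - 360))**2 = (((-12 - 2) - 183)*(-522))**2 = ((-14 - 183)*(-522))**2 = (-197*(-522))**2 = 102834**2 = 10574831556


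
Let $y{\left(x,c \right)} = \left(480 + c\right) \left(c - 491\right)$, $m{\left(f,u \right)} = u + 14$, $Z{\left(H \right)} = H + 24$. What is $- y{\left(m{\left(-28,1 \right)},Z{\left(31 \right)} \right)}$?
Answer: $233260$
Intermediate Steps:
$Z{\left(H \right)} = 24 + H$
$m{\left(f,u \right)} = 14 + u$
$y{\left(x,c \right)} = \left(-491 + c\right) \left(480 + c\right)$ ($y{\left(x,c \right)} = \left(480 + c\right) \left(-491 + c\right) = \left(-491 + c\right) \left(480 + c\right)$)
$- y{\left(m{\left(-28,1 \right)},Z{\left(31 \right)} \right)} = - (-235680 + \left(24 + 31\right)^{2} - 11 \left(24 + 31\right)) = - (-235680 + 55^{2} - 605) = - (-235680 + 3025 - 605) = \left(-1\right) \left(-233260\right) = 233260$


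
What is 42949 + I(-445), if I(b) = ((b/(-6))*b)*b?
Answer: 88378819/6 ≈ 1.4730e+7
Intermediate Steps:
I(b) = -b**3/6 (I(b) = ((b*(-1/6))*b)*b = ((-b/6)*b)*b = (-b**2/6)*b = -b**3/6)
42949 + I(-445) = 42949 - 1/6*(-445)**3 = 42949 - 1/6*(-88121125) = 42949 + 88121125/6 = 88378819/6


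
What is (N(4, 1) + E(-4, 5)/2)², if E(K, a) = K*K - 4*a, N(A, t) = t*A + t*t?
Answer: 9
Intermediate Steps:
N(A, t) = t² + A*t (N(A, t) = A*t + t² = t² + A*t)
E(K, a) = K² - 4*a
(N(4, 1) + E(-4, 5)/2)² = (1*(4 + 1) + ((-4)² - 4*5)/2)² = (1*5 + (16 - 20)*(½))² = (5 - 4*½)² = (5 - 2)² = 3² = 9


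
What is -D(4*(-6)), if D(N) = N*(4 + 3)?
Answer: 168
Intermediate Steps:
D(N) = 7*N (D(N) = N*7 = 7*N)
-D(4*(-6)) = -7*4*(-6) = -7*(-24) = -1*(-168) = 168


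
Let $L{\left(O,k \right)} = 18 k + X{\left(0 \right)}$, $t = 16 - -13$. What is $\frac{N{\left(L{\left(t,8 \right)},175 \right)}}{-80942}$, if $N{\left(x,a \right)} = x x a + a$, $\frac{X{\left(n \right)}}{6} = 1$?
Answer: $- \frac{3937675}{80942} \approx -48.648$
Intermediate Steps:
$t = 29$ ($t = 16 + 13 = 29$)
$X{\left(n \right)} = 6$ ($X{\left(n \right)} = 6 \cdot 1 = 6$)
$L{\left(O,k \right)} = 6 + 18 k$ ($L{\left(O,k \right)} = 18 k + 6 = 6 + 18 k$)
$N{\left(x,a \right)} = a + a x^{2}$ ($N{\left(x,a \right)} = x^{2} a + a = a x^{2} + a = a + a x^{2}$)
$\frac{N{\left(L{\left(t,8 \right)},175 \right)}}{-80942} = \frac{175 \left(1 + \left(6 + 18 \cdot 8\right)^{2}\right)}{-80942} = 175 \left(1 + \left(6 + 144\right)^{2}\right) \left(- \frac{1}{80942}\right) = 175 \left(1 + 150^{2}\right) \left(- \frac{1}{80942}\right) = 175 \left(1 + 22500\right) \left(- \frac{1}{80942}\right) = 175 \cdot 22501 \left(- \frac{1}{80942}\right) = 3937675 \left(- \frac{1}{80942}\right) = - \frac{3937675}{80942}$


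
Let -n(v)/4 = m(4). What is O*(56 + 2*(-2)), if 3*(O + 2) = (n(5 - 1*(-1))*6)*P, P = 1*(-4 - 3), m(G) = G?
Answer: 11544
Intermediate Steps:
P = -7 (P = 1*(-7) = -7)
n(v) = -16 (n(v) = -4*4 = -16)
O = 222 (O = -2 + (-16*6*(-7))/3 = -2 + (-96*(-7))/3 = -2 + (⅓)*672 = -2 + 224 = 222)
O*(56 + 2*(-2)) = 222*(56 + 2*(-2)) = 222*(56 - 4) = 222*52 = 11544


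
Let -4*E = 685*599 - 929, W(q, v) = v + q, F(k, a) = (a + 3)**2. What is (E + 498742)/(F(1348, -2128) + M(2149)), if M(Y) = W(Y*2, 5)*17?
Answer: 792791/9177552 ≈ 0.086384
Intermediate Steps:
F(k, a) = (3 + a)**2
W(q, v) = q + v
E = -204693/2 (E = -(685*599 - 929)/4 = -(410315 - 929)/4 = -1/4*409386 = -204693/2 ≈ -1.0235e+5)
M(Y) = 85 + 34*Y (M(Y) = (Y*2 + 5)*17 = (2*Y + 5)*17 = (5 + 2*Y)*17 = 85 + 34*Y)
(E + 498742)/(F(1348, -2128) + M(2149)) = (-204693/2 + 498742)/((3 - 2128)**2 + (85 + 34*2149)) = 792791/(2*((-2125)**2 + (85 + 73066))) = 792791/(2*(4515625 + 73151)) = (792791/2)/4588776 = (792791/2)*(1/4588776) = 792791/9177552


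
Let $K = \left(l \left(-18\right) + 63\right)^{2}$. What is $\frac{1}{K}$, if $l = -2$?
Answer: $\frac{1}{9801} \approx 0.00010203$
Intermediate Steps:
$K = 9801$ ($K = \left(\left(-2\right) \left(-18\right) + 63\right)^{2} = \left(36 + 63\right)^{2} = 99^{2} = 9801$)
$\frac{1}{K} = \frac{1}{9801}$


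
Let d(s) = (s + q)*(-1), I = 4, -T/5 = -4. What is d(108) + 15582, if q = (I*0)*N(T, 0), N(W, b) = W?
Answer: 15474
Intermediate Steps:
T = 20 (T = -5*(-4) = 20)
q = 0 (q = (4*0)*20 = 0*20 = 0)
d(s) = -s (d(s) = (s + 0)*(-1) = s*(-1) = -s)
d(108) + 15582 = -1*108 + 15582 = -108 + 15582 = 15474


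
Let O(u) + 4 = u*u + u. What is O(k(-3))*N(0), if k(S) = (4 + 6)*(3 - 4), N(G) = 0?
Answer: 0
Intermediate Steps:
k(S) = -10 (k(S) = 10*(-1) = -10)
O(u) = -4 + u + u**2 (O(u) = -4 + (u*u + u) = -4 + (u**2 + u) = -4 + (u + u**2) = -4 + u + u**2)
O(k(-3))*N(0) = (-4 - 10 + (-10)**2)*0 = (-4 - 10 + 100)*0 = 86*0 = 0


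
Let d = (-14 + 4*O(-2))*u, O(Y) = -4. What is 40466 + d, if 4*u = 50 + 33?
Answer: 79687/2 ≈ 39844.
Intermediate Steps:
u = 83/4 (u = (50 + 33)/4 = (1/4)*83 = 83/4 ≈ 20.750)
d = -1245/2 (d = (-14 + 4*(-4))*(83/4) = (-14 - 16)*(83/4) = -30*83/4 = -1245/2 ≈ -622.50)
40466 + d = 40466 - 1245/2 = 79687/2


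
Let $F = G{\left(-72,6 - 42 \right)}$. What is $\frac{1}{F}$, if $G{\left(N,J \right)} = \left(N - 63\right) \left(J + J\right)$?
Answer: $\frac{1}{9720} \approx 0.00010288$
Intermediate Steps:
$G{\left(N,J \right)} = 2 J \left(-63 + N\right)$ ($G{\left(N,J \right)} = \left(-63 + N\right) 2 J = 2 J \left(-63 + N\right)$)
$F = 9720$ ($F = 2 \left(6 - 42\right) \left(-63 - 72\right) = 2 \left(6 - 42\right) \left(-135\right) = 2 \left(-36\right) \left(-135\right) = 9720$)
$\frac{1}{F} = \frac{1}{9720}$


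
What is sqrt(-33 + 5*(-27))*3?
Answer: 6*I*sqrt(42) ≈ 38.884*I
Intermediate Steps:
sqrt(-33 + 5*(-27))*3 = sqrt(-33 - 135)*3 = sqrt(-168)*3 = (2*I*sqrt(42))*3 = 6*I*sqrt(42)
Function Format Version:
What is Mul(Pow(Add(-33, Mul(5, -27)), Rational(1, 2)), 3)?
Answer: Mul(6, I, Pow(42, Rational(1, 2))) ≈ Mul(38.884, I)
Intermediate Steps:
Mul(Pow(Add(-33, Mul(5, -27)), Rational(1, 2)), 3) = Mul(Pow(Add(-33, -135), Rational(1, 2)), 3) = Mul(Pow(-168, Rational(1, 2)), 3) = Mul(Mul(2, I, Pow(42, Rational(1, 2))), 3) = Mul(6, I, Pow(42, Rational(1, 2)))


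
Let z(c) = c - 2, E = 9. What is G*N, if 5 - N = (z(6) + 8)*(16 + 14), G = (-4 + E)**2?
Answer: -8875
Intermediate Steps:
z(c) = -2 + c
G = 25 (G = (-4 + 9)**2 = 5**2 = 25)
N = -355 (N = 5 - ((-2 + 6) + 8)*(16 + 14) = 5 - (4 + 8)*30 = 5 - 12*30 = 5 - 1*360 = 5 - 360 = -355)
G*N = 25*(-355) = -8875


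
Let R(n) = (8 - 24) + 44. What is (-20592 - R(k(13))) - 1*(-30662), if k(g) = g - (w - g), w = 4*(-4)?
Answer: 10042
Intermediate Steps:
w = -16
k(g) = 16 + 2*g (k(g) = g - (-16 - g) = g + (16 + g) = 16 + 2*g)
R(n) = 28 (R(n) = -16 + 44 = 28)
(-20592 - R(k(13))) - 1*(-30662) = (-20592 - 1*28) - 1*(-30662) = (-20592 - 28) + 30662 = -20620 + 30662 = 10042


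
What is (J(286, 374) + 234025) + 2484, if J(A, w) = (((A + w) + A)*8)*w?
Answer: 3066941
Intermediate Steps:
J(A, w) = w*(8*w + 16*A) (J(A, w) = ((w + 2*A)*8)*w = (8*w + 16*A)*w = w*(8*w + 16*A))
(J(286, 374) + 234025) + 2484 = (8*374*(374 + 2*286) + 234025) + 2484 = (8*374*(374 + 572) + 234025) + 2484 = (8*374*946 + 234025) + 2484 = (2830432 + 234025) + 2484 = 3064457 + 2484 = 3066941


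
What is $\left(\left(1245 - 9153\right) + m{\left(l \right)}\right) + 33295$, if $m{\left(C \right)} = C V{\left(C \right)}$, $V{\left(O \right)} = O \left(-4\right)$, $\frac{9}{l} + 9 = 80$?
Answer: $\frac{127975543}{5041} \approx 25387.0$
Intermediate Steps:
$l = \frac{9}{71}$ ($l = \frac{9}{-9 + 80} = \frac{9}{71} \approx 0.12676$)
$V{\left(O \right)} = - 4 O$
$m{\left(C \right)} = - 4 C^{2}$ ($m{\left(C \right)} = C \left(- 4 C\right) = - 4 C^{2}$)
$\left(\left(1245 - 9153\right) + m{\left(l \right)}\right) + 33295 = \left(\left(1245 - 9153\right) - 4 \left(\frac{9}{71}\right)^{2}\right) + 33295 = \left(\left(1245 - 9153\right) - \frac{324}{5041}\right) + 33295 = \left(-7908 - \frac{324}{5041}\right) + 33295 = - \frac{39864552}{5041} + 33295 = \frac{127975543}{5041}$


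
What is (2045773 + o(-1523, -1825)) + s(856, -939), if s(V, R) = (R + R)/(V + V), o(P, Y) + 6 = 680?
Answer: 1751757693/856 ≈ 2.0464e+6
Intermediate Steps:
o(P, Y) = 674 (o(P, Y) = -6 + 680 = 674)
s(V, R) = R/V (s(V, R) = (2*R)/((2*V)) = (2*R)*(1/(2*V)) = R/V)
(2045773 + o(-1523, -1825)) + s(856, -939) = (2045773 + 674) - 939/856 = 2046447 - 939*1/856 = 2046447 - 939/856 = 1751757693/856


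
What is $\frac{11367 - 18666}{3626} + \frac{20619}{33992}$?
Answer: $- \frac{12381651}{8803928} \approx -1.4064$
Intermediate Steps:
$\frac{11367 - 18666}{3626} + \frac{20619}{33992} = \left(-7299\right) \frac{1}{3626} + 20619 \cdot \frac{1}{33992} = - \frac{7299}{3626} + \frac{20619}{33992} = - \frac{12381651}{8803928}$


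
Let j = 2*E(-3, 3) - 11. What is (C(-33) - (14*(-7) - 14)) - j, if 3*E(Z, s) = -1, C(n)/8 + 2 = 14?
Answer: 659/3 ≈ 219.67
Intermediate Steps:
C(n) = 96 (C(n) = -16 + 8*14 = -16 + 112 = 96)
E(Z, s) = -1/3 (E(Z, s) = (1/3)*(-1) = -1/3)
j = -35/3 (j = 2*(-1/3) - 11 = -2/3 - 11 = -35/3 ≈ -11.667)
(C(-33) - (14*(-7) - 14)) - j = (96 - (14*(-7) - 14)) - 1*(-35/3) = (96 - (-98 - 14)) + 35/3 = (96 - 1*(-112)) + 35/3 = (96 + 112) + 35/3 = 208 + 35/3 = 659/3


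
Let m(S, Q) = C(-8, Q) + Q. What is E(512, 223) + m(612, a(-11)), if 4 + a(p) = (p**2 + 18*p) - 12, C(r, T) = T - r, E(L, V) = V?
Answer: 45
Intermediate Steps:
a(p) = -16 + p**2 + 18*p (a(p) = -4 + ((p**2 + 18*p) - 12) = -4 + (-12 + p**2 + 18*p) = -16 + p**2 + 18*p)
m(S, Q) = 8 + 2*Q (m(S, Q) = (Q - 1*(-8)) + Q = (Q + 8) + Q = (8 + Q) + Q = 8 + 2*Q)
E(512, 223) + m(612, a(-11)) = 223 + (8 + 2*(-16 + (-11)**2 + 18*(-11))) = 223 + (8 + 2*(-16 + 121 - 198)) = 223 + (8 + 2*(-93)) = 223 + (8 - 186) = 223 - 178 = 45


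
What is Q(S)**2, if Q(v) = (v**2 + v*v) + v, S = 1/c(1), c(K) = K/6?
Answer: 6084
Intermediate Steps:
c(K) = K/6 (c(K) = K*(1/6) = K/6)
S = 6 (S = 1/((1/6)*1) = 1/(1/6) = 6)
Q(v) = v + 2*v**2 (Q(v) = (v**2 + v**2) + v = 2*v**2 + v = v + 2*v**2)
Q(S)**2 = (6*(1 + 2*6))**2 = (6*(1 + 12))**2 = (6*13)**2 = 78**2 = 6084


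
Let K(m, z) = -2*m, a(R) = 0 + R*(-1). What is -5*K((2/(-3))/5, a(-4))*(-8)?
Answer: 32/3 ≈ 10.667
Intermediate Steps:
a(R) = -R (a(R) = 0 - R = -R)
-5*K((2/(-3))/5, a(-4))*(-8) = -(-10)*(2/(-3))/5*(-8) = -(-10)*(2*(-1/3))*(1/5)*(-8) = -(-10)*(-2/3*1/5)*(-8) = -(-10)*(-2)/15*(-8) = -5*4/15*(-8) = -4/3*(-8) = 32/3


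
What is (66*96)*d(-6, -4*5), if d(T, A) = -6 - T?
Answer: 0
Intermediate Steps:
(66*96)*d(-6, -4*5) = (66*96)*(-6 - 1*(-6)) = 6336*(-6 + 6) = 6336*0 = 0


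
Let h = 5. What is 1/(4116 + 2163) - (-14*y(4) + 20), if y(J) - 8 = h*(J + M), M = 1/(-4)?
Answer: 4451813/12558 ≈ 354.50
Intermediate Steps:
M = -¼ ≈ -0.25000
y(J) = 27/4 + 5*J (y(J) = 8 + 5*(J - ¼) = 8 + 5*(-¼ + J) = 8 + (-5/4 + 5*J) = 27/4 + 5*J)
1/(4116 + 2163) - (-14*y(4) + 20) = 1/(4116 + 2163) - (-14*(27/4 + 5*4) + 20) = 1/6279 - (-14*(27/4 + 20) + 20) = 1/6279 - (-14*107/4 + 20) = 1/6279 - (-749/2 + 20) = 1/6279 - 1*(-709/2) = 1/6279 + 709/2 = 4451813/12558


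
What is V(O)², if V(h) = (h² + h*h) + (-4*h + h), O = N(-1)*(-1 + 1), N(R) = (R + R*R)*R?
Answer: 0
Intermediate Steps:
N(R) = R*(R + R²) (N(R) = (R + R²)*R = R*(R + R²))
O = 0 (O = ((-1)²*(1 - 1))*(-1 + 1) = (1*0)*0 = 0*0 = 0)
V(h) = -3*h + 2*h² (V(h) = (h² + h²) - 3*h = 2*h² - 3*h = -3*h + 2*h²)
V(O)² = (0*(-3 + 2*0))² = (0*(-3 + 0))² = (0*(-3))² = 0² = 0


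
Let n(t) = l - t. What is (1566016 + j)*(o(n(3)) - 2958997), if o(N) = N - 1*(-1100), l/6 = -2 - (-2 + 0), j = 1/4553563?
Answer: -21092644444145121100/4553563 ≈ -4.6321e+12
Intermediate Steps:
j = 1/4553563 ≈ 2.1961e-7
l = 0 (l = 6*(-2 - (-2 + 0)) = 6*(-2 - 1*(-2)) = 6*(-2 + 2) = 6*0 = 0)
n(t) = -t (n(t) = 0 - t = -t)
o(N) = 1100 + N (o(N) = N + 1100 = 1100 + N)
(1566016 + j)*(o(n(3)) - 2958997) = (1566016 + 1/4553563)*((1100 - 1*3) - 2958997) = 7130952515009*((1100 - 3) - 2958997)/4553563 = 7130952515009*(1097 - 2958997)/4553563 = (7130952515009/4553563)*(-2957900) = -21092644444145121100/4553563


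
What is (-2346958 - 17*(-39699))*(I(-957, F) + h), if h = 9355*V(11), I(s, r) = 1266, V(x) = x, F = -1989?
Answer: -174181724825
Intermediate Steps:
h = 102905 (h = 9355*11 = 102905)
(-2346958 - 17*(-39699))*(I(-957, F) + h) = (-2346958 - 17*(-39699))*(1266 + 102905) = (-2346958 + 674883)*104171 = -1672075*104171 = -174181724825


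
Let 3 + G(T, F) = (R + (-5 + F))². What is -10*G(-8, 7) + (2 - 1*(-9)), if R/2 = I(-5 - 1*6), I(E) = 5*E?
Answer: -116599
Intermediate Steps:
R = -110 (R = 2*(5*(-5 - 1*6)) = 2*(5*(-5 - 6)) = 2*(5*(-11)) = 2*(-55) = -110)
G(T, F) = -3 + (-115 + F)² (G(T, F) = -3 + (-110 + (-5 + F))² = -3 + (-115 + F)²)
-10*G(-8, 7) + (2 - 1*(-9)) = -10*(-3 + (-115 + 7)²) + (2 - 1*(-9)) = -10*(-3 + (-108)²) + (2 + 9) = -10*(-3 + 11664) + 11 = -10*11661 + 11 = -116610 + 11 = -116599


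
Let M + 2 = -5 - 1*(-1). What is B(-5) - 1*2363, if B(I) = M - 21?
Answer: -2390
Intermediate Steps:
M = -6 (M = -2 + (-5 - 1*(-1)) = -2 + (-5 + 1) = -2 - 4 = -6)
B(I) = -27 (B(I) = -6 - 21 = -27)
B(-5) - 1*2363 = -27 - 1*2363 = -27 - 2363 = -2390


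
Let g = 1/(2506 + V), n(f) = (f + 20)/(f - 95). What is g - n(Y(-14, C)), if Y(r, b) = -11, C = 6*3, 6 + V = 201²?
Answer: 386215/4547506 ≈ 0.084929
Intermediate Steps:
V = 40395 (V = -6 + 201² = -6 + 40401 = 40395)
C = 18
n(f) = (20 + f)/(-95 + f)
g = 1/42901 (g = 1/(2506 + 40395) = 1/42901 ≈ 2.3309e-5)
g - n(Y(-14, C)) = 1/42901 - (20 - 11)/(-95 - 11) = 1/42901 - 9/(-106) = 1/42901 - (-1)*9/106 = 1/42901 - 1*(-9/106) = 1/42901 + 9/106 = 386215/4547506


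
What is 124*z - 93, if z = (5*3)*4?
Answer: 7347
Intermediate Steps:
z = 60 (z = 15*4 = 60)
124*z - 93 = 124*60 - 93 = 7440 - 93 = 7347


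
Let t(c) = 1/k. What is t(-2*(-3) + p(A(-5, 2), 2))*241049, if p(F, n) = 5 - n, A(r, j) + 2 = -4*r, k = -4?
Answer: -241049/4 ≈ -60262.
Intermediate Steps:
A(r, j) = -2 - 4*r
t(c) = -1/4 (t(c) = 1/(-4) = 1*(-1/4) = -1/4)
t(-2*(-3) + p(A(-5, 2), 2))*241049 = -1/4*241049 = -241049/4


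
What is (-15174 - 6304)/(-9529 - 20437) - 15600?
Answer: -233724061/14983 ≈ -15599.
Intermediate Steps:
(-15174 - 6304)/(-9529 - 20437) - 15600 = -21478/(-29966) - 15600 = -21478*(-1/29966) - 15600 = 10739/14983 - 15600 = -233724061/14983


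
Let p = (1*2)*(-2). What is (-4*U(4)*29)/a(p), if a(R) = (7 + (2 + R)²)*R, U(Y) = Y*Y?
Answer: 464/11 ≈ 42.182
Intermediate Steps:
U(Y) = Y²
p = -4 (p = 2*(-2) = -4)
a(R) = R*(7 + (2 + R)²)
(-4*U(4)*29)/a(p) = (-4*4²*29)/((-4*(7 + (2 - 4)²))) = (-4*16*29)/((-4*(7 + (-2)²))) = (-64*29)/((-4*(7 + 4))) = -1856/((-4*11)) = -1856/(-44) = -1856*(-1/44) = 464/11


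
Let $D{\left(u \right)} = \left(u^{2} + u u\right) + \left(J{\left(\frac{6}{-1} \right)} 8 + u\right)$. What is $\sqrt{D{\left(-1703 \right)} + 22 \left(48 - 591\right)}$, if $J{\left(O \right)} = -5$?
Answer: $13 \sqrt{34241} \approx 2405.6$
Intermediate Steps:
$D{\left(u \right)} = -40 + u + 2 u^{2}$ ($D{\left(u \right)} = \left(u^{2} + u u\right) + \left(\left(-5\right) 8 + u\right) = \left(u^{2} + u^{2}\right) + \left(-40 + u\right) = 2 u^{2} + \left(-40 + u\right) = -40 + u + 2 u^{2}$)
$\sqrt{D{\left(-1703 \right)} + 22 \left(48 - 591\right)} = \sqrt{\left(-40 - 1703 + 2 \left(-1703\right)^{2}\right) + 22 \left(48 - 591\right)} = \sqrt{\left(-40 - 1703 + 2 \cdot 2900209\right) + 22 \left(-543\right)} = \sqrt{\left(-40 - 1703 + 5800418\right) - 11946} = \sqrt{5798675 - 11946} = \sqrt{5786729} = 13 \sqrt{34241}$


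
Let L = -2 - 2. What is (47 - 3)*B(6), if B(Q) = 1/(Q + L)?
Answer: 22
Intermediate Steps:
L = -4
B(Q) = 1/(-4 + Q) (B(Q) = 1/(Q - 4) = 1/(-4 + Q))
(47 - 3)*B(6) = (47 - 3)/(-4 + 6) = 44/2 = 44*(½) = 22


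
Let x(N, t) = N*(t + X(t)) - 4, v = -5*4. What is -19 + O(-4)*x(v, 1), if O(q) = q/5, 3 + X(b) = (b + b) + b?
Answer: ⅕ ≈ 0.20000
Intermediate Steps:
X(b) = -3 + 3*b (X(b) = -3 + ((b + b) + b) = -3 + (2*b + b) = -3 + 3*b)
O(q) = q/5 (O(q) = q*(⅕) = q/5)
v = -20
x(N, t) = -4 + N*(-3 + 4*t) (x(N, t) = N*(t + (-3 + 3*t)) - 4 = N*(-3 + 4*t) - 4 = -4 + N*(-3 + 4*t))
-19 + O(-4)*x(v, 1) = -19 + ((⅕)*(-4))*(-4 - 3*(-20) + 4*(-20)*1) = -19 - 4*(-4 + 60 - 80)/5 = -19 - ⅘*(-24) = -19 + 96/5 = ⅕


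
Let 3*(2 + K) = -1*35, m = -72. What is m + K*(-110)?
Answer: 4294/3 ≈ 1431.3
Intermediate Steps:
K = -41/3 (K = -2 + (-1*35)/3 = -2 + (⅓)*(-35) = -2 - 35/3 = -41/3 ≈ -13.667)
m + K*(-110) = -72 - 41/3*(-110) = -72 + 4510/3 = 4294/3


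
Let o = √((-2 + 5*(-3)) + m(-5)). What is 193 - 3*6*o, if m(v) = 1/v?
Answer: 193 - 18*I*√430/5 ≈ 193.0 - 74.651*I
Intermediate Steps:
o = I*√430/5 (o = √((-2 + 5*(-3)) + 1/(-5)) = √((-2 - 15) - ⅕) = √(-17 - ⅕) = √(-86/5) = I*√430/5 ≈ 4.1473*I)
193 - 3*6*o = 193 - 3*6*I*√430/5 = 193 - 18*I*√430/5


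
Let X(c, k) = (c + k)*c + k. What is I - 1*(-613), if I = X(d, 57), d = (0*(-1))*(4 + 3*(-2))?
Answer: 670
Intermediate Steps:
d = 0 (d = 0*(4 - 6) = 0*(-2) = 0)
X(c, k) = k + c*(c + k) (X(c, k) = c*(c + k) + k = k + c*(c + k))
I = 57 (I = 57 + 0² + 0*57 = 57 + 0 + 0 = 57)
I - 1*(-613) = 57 - 1*(-613) = 57 + 613 = 670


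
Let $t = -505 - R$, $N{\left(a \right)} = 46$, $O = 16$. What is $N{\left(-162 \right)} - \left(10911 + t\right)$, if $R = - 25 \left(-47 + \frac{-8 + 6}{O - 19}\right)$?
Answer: $- \frac{27605}{3} \approx -9201.7$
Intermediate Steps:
$R = \frac{3475}{3}$ ($R = - 25 \left(-47 + \frac{-8 + 6}{16 - 19}\right) = - 25 \left(-47 - \frac{2}{-3}\right) = - 25 \left(-47 - - \frac{2}{3}\right) = - 25 \left(-47 + \frac{2}{3}\right) = \left(-25\right) \left(- \frac{139}{3}\right) = \frac{3475}{3} \approx 1158.3$)
$t = - \frac{4990}{3}$ ($t = -505 - \frac{3475}{3} = - \frac{4990}{3} \approx -1663.3$)
$N{\left(-162 \right)} - \left(10911 + t\right) = 46 - \left(10911 - \frac{4990}{3}\right) = 46 - \frac{27743}{3} = - \frac{27605}{3}$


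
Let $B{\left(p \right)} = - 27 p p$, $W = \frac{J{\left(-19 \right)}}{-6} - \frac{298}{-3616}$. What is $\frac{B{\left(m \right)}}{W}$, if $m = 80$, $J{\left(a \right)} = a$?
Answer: $- \frac{937267200}{17623} \approx -53184.0$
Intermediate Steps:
$W = \frac{17623}{5424}$ ($W = - \frac{19}{-6} - \frac{298}{-3616} = \left(-19\right) \left(- \frac{1}{6}\right) - - \frac{149}{1808} = \frac{19}{6} + \frac{149}{1808} = \frac{17623}{5424} \approx 3.2491$)
$B{\left(p \right)} = - 27 p^{2}$
$\frac{B{\left(m \right)}}{W} = \frac{\left(-27\right) 80^{2}}{\frac{17623}{5424}} = \left(-27\right) 6400 \cdot \frac{5424}{17623} = \left(-172800\right) \frac{5424}{17623} = - \frac{937267200}{17623}$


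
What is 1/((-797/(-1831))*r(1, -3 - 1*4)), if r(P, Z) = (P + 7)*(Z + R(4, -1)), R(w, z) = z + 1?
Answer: -1831/44632 ≈ -0.041024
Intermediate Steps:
R(w, z) = 1 + z
r(P, Z) = Z*(7 + P) (r(P, Z) = (P + 7)*(Z + (1 - 1)) = (7 + P)*(Z + 0) = (7 + P)*Z = Z*(7 + P))
1/((-797/(-1831))*r(1, -3 - 1*4)) = 1/((-797/(-1831))*((-3 - 1*4)*(7 + 1))) = 1/((-797*(-1/1831))*((-3 - 4)*8)) = 1/(797*(-7*8)/1831) = 1/((797/1831)*(-56)) = 1/(-44632/1831) = -1831/44632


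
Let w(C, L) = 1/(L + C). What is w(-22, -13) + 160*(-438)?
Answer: -2452801/35 ≈ -70080.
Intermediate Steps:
w(C, L) = 1/(C + L)
w(-22, -13) + 160*(-438) = 1/(-22 - 13) + 160*(-438) = 1/(-35) - 70080 = -1/35 - 70080 = -2452801/35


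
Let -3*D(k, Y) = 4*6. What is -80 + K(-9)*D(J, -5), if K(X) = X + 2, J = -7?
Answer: -24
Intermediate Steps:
D(k, Y) = -8 (D(k, Y) = -4*6/3 = -⅓*24 = -8)
K(X) = 2 + X
-80 + K(-9)*D(J, -5) = -80 + (2 - 9)*(-8) = -80 - 7*(-8) = -80 + 56 = -24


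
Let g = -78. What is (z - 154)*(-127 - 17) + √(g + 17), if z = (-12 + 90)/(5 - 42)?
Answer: 831744/37 + I*√61 ≈ 22480.0 + 7.8102*I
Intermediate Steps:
z = -78/37 (z = 78/(-37) = 78*(-1/37) = -78/37 ≈ -2.1081)
(z - 154)*(-127 - 17) + √(g + 17) = (-78/37 - 154)*(-127 - 17) + √(-78 + 17) = -5776/37*(-144) + √(-61) = 831744/37 + I*√61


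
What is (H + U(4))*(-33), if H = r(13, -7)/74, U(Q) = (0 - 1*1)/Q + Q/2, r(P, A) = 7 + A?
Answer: -231/4 ≈ -57.750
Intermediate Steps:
U(Q) = Q/2 - 1/Q (U(Q) = (0 - 1)/Q + Q*(½) = -1/Q + Q/2 = Q/2 - 1/Q)
H = 0 (H = (7 - 7)/74 = 0*(1/74) = 0)
(H + U(4))*(-33) = (0 + ((½)*4 - 1/4))*(-33) = (0 + (2 - 1*¼))*(-33) = (0 + (2 - ¼))*(-33) = (0 + 7/4)*(-33) = (7/4)*(-33) = -231/4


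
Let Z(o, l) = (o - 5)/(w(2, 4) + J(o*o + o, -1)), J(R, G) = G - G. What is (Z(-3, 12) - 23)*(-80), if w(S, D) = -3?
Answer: 4880/3 ≈ 1626.7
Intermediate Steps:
J(R, G) = 0
Z(o, l) = 5/3 - o/3 (Z(o, l) = (o - 5)/(-3 + 0) = (-5 + o)/(-3) = (-5 + o)*(-⅓) = 5/3 - o/3)
(Z(-3, 12) - 23)*(-80) = ((5/3 - ⅓*(-3)) - 23)*(-80) = ((5/3 + 1) - 23)*(-80) = (8/3 - 23)*(-80) = -61/3*(-80) = 4880/3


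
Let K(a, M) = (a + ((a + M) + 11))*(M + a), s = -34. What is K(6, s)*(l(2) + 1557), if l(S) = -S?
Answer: 478940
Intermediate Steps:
K(a, M) = (M + a)*(11 + M + 2*a) (K(a, M) = (a + ((M + a) + 11))*(M + a) = (a + (11 + M + a))*(M + a) = (11 + M + 2*a)*(M + a) = (M + a)*(11 + M + 2*a))
K(6, s)*(l(2) + 1557) = ((-34)² + 2*6² + 11*(-34) + 11*6 + 3*(-34)*6)*(-1*2 + 1557) = (1156 + 2*36 - 374 + 66 - 612)*(-2 + 1557) = (1156 + 72 - 374 + 66 - 612)*1555 = 308*1555 = 478940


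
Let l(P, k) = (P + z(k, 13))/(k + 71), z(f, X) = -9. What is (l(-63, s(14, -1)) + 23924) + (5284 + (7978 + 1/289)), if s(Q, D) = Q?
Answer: 53732551/1445 ≈ 37185.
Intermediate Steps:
l(P, k) = (-9 + P)/(71 + k) (l(P, k) = (P - 9)/(k + 71) = (-9 + P)/(71 + k))
(l(-63, s(14, -1)) + 23924) + (5284 + (7978 + 1/289)) = ((-9 - 63)/(71 + 14) + 23924) + (5284 + (7978 + 1/289)) = (-72/85 + 23924) + (5284 + (7978 + 1/289)) = ((1/85)*(-72) + 23924) + (5284 + 2305643/289) = (-72/85 + 23924) + 3832719/289 = 2033468/85 + 3832719/289 = 53732551/1445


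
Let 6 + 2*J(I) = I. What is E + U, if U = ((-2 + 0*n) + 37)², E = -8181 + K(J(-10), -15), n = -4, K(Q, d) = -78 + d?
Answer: -7049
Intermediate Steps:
J(I) = -3 + I/2
E = -8274 (E = -8181 + (-78 - 15) = -8181 - 93 = -8274)
U = 1225 (U = ((-2 + 0*(-4)) + 37)² = ((-2 + 0) + 37)² = (-2 + 37)² = 35² = 1225)
E + U = -8274 + 1225 = -7049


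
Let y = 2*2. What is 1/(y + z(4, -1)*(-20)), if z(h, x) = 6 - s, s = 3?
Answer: -1/56 ≈ -0.017857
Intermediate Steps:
z(h, x) = 3 (z(h, x) = 6 - 1*3 = 6 - 3 = 3)
y = 4
1/(y + z(4, -1)*(-20)) = 1/(4 + 3*(-20)) = 1/(4 - 60) = 1/(-56) = -1/56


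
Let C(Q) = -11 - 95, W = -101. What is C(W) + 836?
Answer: 730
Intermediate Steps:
C(Q) = -106
C(W) + 836 = -106 + 836 = 730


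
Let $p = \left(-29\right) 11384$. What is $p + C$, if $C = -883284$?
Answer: $-1213420$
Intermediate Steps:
$p = -330136$
$p + C = -330136 - 883284 = -1213420$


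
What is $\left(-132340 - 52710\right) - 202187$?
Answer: $-387237$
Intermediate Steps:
$\left(-132340 - 52710\right) - 202187 = -185050 - 202187 = -387237$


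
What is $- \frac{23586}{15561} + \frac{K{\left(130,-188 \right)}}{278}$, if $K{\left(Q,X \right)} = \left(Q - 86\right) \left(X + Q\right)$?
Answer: $- \frac{7711430}{720993} \approx -10.696$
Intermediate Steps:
$K{\left(Q,X \right)} = \left(-86 + Q\right) \left(Q + X\right)$
$- \frac{23586}{15561} + \frac{K{\left(130,-188 \right)}}{278} = - \frac{23586}{15561} + \frac{130^{2} - 11180 - -16168 + 130 \left(-188\right)}{278} = \left(-23586\right) \frac{1}{15561} + \left(16900 - 11180 + 16168 - 24440\right) \frac{1}{278} = - \frac{7862}{5187} - \frac{1276}{139} = - \frac{7711430}{720993}$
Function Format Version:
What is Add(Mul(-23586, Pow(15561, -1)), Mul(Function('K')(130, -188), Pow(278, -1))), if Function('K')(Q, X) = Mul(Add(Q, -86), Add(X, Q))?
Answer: Rational(-7711430, 720993) ≈ -10.696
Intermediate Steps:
Function('K')(Q, X) = Mul(Add(-86, Q), Add(Q, X))
Add(Mul(-23586, Pow(15561, -1)), Mul(Function('K')(130, -188), Pow(278, -1))) = Add(Mul(-23586, Pow(15561, -1)), Mul(Add(Pow(130, 2), Mul(-86, 130), Mul(-86, -188), Mul(130, -188)), Pow(278, -1))) = Add(Mul(-23586, Rational(1, 15561)), Mul(Add(16900, -11180, 16168, -24440), Rational(1, 278))) = Add(Rational(-7862, 5187), Mul(-2552, Rational(1, 278))) = Add(Rational(-7862, 5187), Rational(-1276, 139)) = Rational(-7711430, 720993)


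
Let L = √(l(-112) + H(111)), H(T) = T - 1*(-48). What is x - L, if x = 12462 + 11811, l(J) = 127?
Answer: 24273 - √286 ≈ 24256.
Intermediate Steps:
H(T) = 48 + T (H(T) = T + 48 = 48 + T)
L = √286 (L = √(127 + (48 + 111)) = √(127 + 159) = √286 ≈ 16.912)
x = 24273
x - L = 24273 - √286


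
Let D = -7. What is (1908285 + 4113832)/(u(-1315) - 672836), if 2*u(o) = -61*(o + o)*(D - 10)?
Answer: -6022117/2036491 ≈ -2.9571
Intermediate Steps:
u(o) = 1037*o (u(o) = (-61*(o + o)*(-7 - 10))/2 = (-61*2*o*(-17))/2 = (-(-2074)*o)/2 = (2074*o)/2 = 1037*o)
(1908285 + 4113832)/(u(-1315) - 672836) = (1908285 + 4113832)/(1037*(-1315) - 672836) = 6022117/(-1363655 - 672836) = 6022117/(-2036491) = 6022117*(-1/2036491) = -6022117/2036491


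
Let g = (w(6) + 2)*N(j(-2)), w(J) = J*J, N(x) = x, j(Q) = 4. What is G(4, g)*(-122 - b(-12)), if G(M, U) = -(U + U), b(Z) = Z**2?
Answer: 80864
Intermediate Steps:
w(J) = J**2
g = 152 (g = (6**2 + 2)*4 = (36 + 2)*4 = 38*4 = 152)
G(M, U) = -2*U
G(4, g)*(-122 - b(-12)) = (-2*152)*(-122 - 1*(-12)**2) = -304*(-122 - 1*144) = -304*(-122 - 144) = -304*(-266) = 80864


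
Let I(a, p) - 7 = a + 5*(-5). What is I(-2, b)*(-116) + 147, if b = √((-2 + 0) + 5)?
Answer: 2467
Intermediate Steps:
b = √3 (b = √(-2 + 5) = √3 ≈ 1.7320)
I(a, p) = -18 + a (I(a, p) = 7 + (a + 5*(-5)) = 7 + (a - 25) = 7 + (-25 + a) = -18 + a)
I(-2, b)*(-116) + 147 = (-18 - 2)*(-116) + 147 = -20*(-116) + 147 = 2320 + 147 = 2467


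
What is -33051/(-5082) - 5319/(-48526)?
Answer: 135905332/20550761 ≈ 6.6132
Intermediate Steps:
-33051/(-5082) - 5319/(-48526) = -33051*(-1/5082) - 5319*(-1/48526) = 11017/1694 + 5319/48526 = 135905332/20550761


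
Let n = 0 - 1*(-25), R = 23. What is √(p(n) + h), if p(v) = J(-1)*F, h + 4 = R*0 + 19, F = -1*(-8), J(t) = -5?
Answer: 5*I ≈ 5.0*I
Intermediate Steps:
F = 8
n = 25 (n = 0 + 25 = 25)
h = 15 (h = -4 + (23*0 + 19) = -4 + (0 + 19) = -4 + 19 = 15)
p(v) = -40 (p(v) = -5*8 = -40)
√(p(n) + h) = √(-40 + 15) = √(-25) = 5*I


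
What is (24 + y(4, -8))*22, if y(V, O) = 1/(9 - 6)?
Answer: 1606/3 ≈ 535.33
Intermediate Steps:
y(V, O) = 1/3
(24 + y(4, -8))*22 = (24 + 1/3)*22 = (73/3)*22 = 1606/3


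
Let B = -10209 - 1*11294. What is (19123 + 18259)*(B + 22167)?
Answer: 24821648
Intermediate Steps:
B = -21503 (B = -10209 - 11294 = -21503)
(19123 + 18259)*(B + 22167) = (19123 + 18259)*(-21503 + 22167) = 37382*664 = 24821648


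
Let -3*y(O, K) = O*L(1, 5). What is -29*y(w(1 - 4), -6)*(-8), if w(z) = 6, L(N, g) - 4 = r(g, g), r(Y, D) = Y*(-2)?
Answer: 2784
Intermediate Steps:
r(Y, D) = -2*Y
L(N, g) = 4 - 2*g
y(O, K) = 2*O (y(O, K) = -O*(4 - 2*5)/3 = -O*(4 - 10)/3 = -O*(-6)/3 = -(-2)*O = 2*O)
-29*y(w(1 - 4), -6)*(-8) = -58*6*(-8) = -29*12*(-8) = -348*(-8) = 2784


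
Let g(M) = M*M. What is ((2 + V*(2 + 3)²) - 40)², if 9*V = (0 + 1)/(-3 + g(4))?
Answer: 19545241/13689 ≈ 1427.8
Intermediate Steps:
g(M) = M²
V = 1/117 (V = ((0 + 1)/(-3 + 4²))/9 = (1/(-3 + 16))/9 = (1/13)/9 = (1*(1/13))/9 = (⅑)*(1/13) = 1/117 ≈ 0.0085470)
((2 + V*(2 + 3)²) - 40)² = ((2 + (2 + 3)²/117) - 40)² = ((2 + (1/117)*5²) - 40)² = ((2 + (1/117)*25) - 40)² = ((2 + 25/117) - 40)² = (259/117 - 40)² = (-4421/117)² = 19545241/13689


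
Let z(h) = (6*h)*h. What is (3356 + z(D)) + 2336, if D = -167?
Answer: 173026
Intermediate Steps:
z(h) = 6*h²
(3356 + z(D)) + 2336 = (3356 + 6*(-167)²) + 2336 = (3356 + 6*27889) + 2336 = (3356 + 167334) + 2336 = 170690 + 2336 = 173026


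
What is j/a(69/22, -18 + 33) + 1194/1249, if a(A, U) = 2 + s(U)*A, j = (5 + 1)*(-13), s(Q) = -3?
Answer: 2337906/203587 ≈ 11.484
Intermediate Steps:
j = -78 (j = 6*(-13) = -78)
a(A, U) = 2 - 3*A
j/a(69/22, -18 + 33) + 1194/1249 = -78/(2 - 207/22) + 1194/1249 = -78/(-163/22) + 1194/1249 = -78*(-22/163) + 1194/1249 = 1716/163 + 1194/1249 = 2337906/203587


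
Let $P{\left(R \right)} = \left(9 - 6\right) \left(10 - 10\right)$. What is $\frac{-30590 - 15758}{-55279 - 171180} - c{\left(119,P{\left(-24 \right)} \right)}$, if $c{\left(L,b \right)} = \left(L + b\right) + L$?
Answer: $- \frac{53850894}{226459} \approx -237.8$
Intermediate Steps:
$P{\left(R \right)} = 0$ ($P{\left(R \right)} = 3 \cdot 0 = 0$)
$c{\left(L,b \right)} = b + 2 L$
$\frac{-30590 - 15758}{-55279 - 171180} - c{\left(119,P{\left(-24 \right)} \right)} = \frac{-30590 - 15758}{-55279 - 171180} - \left(0 + 2 \cdot 119\right) = - \frac{46348}{-226459} - \left(0 + 238\right) = \left(-46348\right) \left(- \frac{1}{226459}\right) - 238 = \frac{46348}{226459} - 238 = - \frac{53850894}{226459}$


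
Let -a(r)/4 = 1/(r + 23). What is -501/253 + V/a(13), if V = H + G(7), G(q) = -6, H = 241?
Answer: -535596/253 ≈ -2117.0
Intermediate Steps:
V = 235 (V = 241 - 6 = 235)
a(r) = -4/(23 + r) (a(r) = -4/(r + 23) = -4/(23 + r))
-501/253 + V/a(13) = -501/253 + 235/((-4/(23 + 13))) = -501*1/253 + 235/((-4/36)) = -501/253 + 235/((-4*1/36)) = -501/253 + 235/(-⅑) = -501/253 + 235*(-9) = -501/253 - 2115 = -535596/253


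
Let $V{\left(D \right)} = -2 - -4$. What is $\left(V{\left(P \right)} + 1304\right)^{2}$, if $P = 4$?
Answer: $1705636$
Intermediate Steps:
$V{\left(D \right)} = 2$ ($V{\left(D \right)} = -2 + 4 = 2$)
$\left(V{\left(P \right)} + 1304\right)^{2} = \left(2 + 1304\right)^{2} = 1306^{2} = 1705636$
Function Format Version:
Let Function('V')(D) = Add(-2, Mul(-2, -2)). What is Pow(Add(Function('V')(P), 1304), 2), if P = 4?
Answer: 1705636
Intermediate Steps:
Function('V')(D) = 2 (Function('V')(D) = Add(-2, 4) = 2)
Pow(Add(Function('V')(P), 1304), 2) = Pow(Add(2, 1304), 2) = Pow(1306, 2) = 1705636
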